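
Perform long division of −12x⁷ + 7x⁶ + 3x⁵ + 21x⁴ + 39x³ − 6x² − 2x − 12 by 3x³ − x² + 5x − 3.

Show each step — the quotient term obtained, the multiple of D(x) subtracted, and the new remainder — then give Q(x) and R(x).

Step 1: lead(−12x⁷ + 7x⁶ + 3x⁵ + 21x⁴ + 39x³ − 6x² − 2x − 12) ÷ lead(D) = −12x⁷ ÷ 3x³ = −4x⁴. Subtract (−4x⁴)·D = −12x⁷ + 4x⁶ − 20x⁵ + 12x⁴. Remainder: 3x⁶ + 23x⁵ + 9x⁴ + 39x³ − 6x² − 2x − 12.
Step 2: lead(3x⁶ + 23x⁵ + 9x⁴ + 39x³ − 6x² − 2x − 12) ÷ lead(D) = 3x⁶ ÷ 3x³ = x³. Subtract (x³)·D = 3x⁶ − x⁵ + 5x⁴ − 3x³. Remainder: 24x⁵ + 4x⁴ + 42x³ − 6x² − 2x − 12.
Step 3: lead(24x⁵ + 4x⁴ + 42x³ − 6x² − 2x − 12) ÷ lead(D) = 24x⁵ ÷ 3x³ = 8x². Subtract (8x²)·D = 24x⁵ − 8x⁴ + 40x³ − 24x². Remainder: 12x⁴ + 2x³ + 18x² − 2x − 12.
Step 4: lead(12x⁴ + 2x³ + 18x² − 2x − 12) ÷ lead(D) = 12x⁴ ÷ 3x³ = 4x. Subtract (4x)·D = 12x⁴ − 4x³ + 20x² − 12x. Remainder: 6x³ − 2x² + 10x − 12.
Step 5: lead(6x³ − 2x² + 10x − 12) ÷ lead(D) = 6x³ ÷ 3x³ = 2. Subtract (2)·D = 6x³ − 2x² + 10x − 6. Remainder: −6.

Q(x) = −4x⁴ + x³ + 8x² + 4x + 2; R(x) = −6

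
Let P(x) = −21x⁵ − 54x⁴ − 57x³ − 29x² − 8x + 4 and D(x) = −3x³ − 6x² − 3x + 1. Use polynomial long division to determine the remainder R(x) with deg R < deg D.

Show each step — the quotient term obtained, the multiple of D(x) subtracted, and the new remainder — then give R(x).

Step 1: lead(−21x⁵ − 54x⁴ − 57x³ − 29x² − 8x + 4) ÷ lead(D) = −21x⁵ ÷ −3x³ = 7x². Subtract (7x²)·D = −21x⁵ − 42x⁴ − 21x³ + 7x². Remainder: −12x⁴ − 36x³ − 36x² − 8x + 4.
Step 2: lead(−12x⁴ − 36x³ − 36x² − 8x + 4) ÷ lead(D) = −12x⁴ ÷ −3x³ = 4x. Subtract (4x)·D = −12x⁴ − 24x³ − 12x² + 4x. Remainder: −12x³ − 24x² − 12x + 4.
Step 3: lead(−12x³ − 24x² − 12x + 4) ÷ lead(D) = −12x³ ÷ −3x³ = 4. Subtract (4)·D = −12x³ − 24x² − 12x + 4. Remainder: 0.

R(x) = 0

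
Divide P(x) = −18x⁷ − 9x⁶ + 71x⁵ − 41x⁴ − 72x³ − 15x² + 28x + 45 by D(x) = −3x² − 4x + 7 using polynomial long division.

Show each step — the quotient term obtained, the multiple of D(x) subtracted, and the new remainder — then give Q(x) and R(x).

Q(x) = 6x⁵ − 5x⁴ − 3x³ + 6x² + 9x + 7; R(x) = −7x − 4

Step 1: lead(−18x⁷ − 9x⁶ + 71x⁵ − 41x⁴ − 72x³ − 15x² + 28x + 45) ÷ lead(D) = −18x⁷ ÷ −3x² = 6x⁵. Subtract (6x⁵)·D = −18x⁷ − 24x⁶ + 42x⁵. Remainder: 15x⁶ + 29x⁵ − 41x⁴ − 72x³ − 15x² + 28x + 45.
Step 2: lead(15x⁶ + 29x⁵ − 41x⁴ − 72x³ − 15x² + 28x + 45) ÷ lead(D) = 15x⁶ ÷ −3x² = −5x⁴. Subtract (−5x⁴)·D = 15x⁶ + 20x⁵ − 35x⁴. Remainder: 9x⁵ − 6x⁴ − 72x³ − 15x² + 28x + 45.
Step 3: lead(9x⁵ − 6x⁴ − 72x³ − 15x² + 28x + 45) ÷ lead(D) = 9x⁵ ÷ −3x² = −3x³. Subtract (−3x³)·D = 9x⁵ + 12x⁴ − 21x³. Remainder: −18x⁴ − 51x³ − 15x² + 28x + 45.
Step 4: lead(−18x⁴ − 51x³ − 15x² + 28x + 45) ÷ lead(D) = −18x⁴ ÷ −3x² = 6x². Subtract (6x²)·D = −18x⁴ − 24x³ + 42x². Remainder: −27x³ − 57x² + 28x + 45.
Step 5: lead(−27x³ − 57x² + 28x + 45) ÷ lead(D) = −27x³ ÷ −3x² = 9x. Subtract (9x)·D = −27x³ − 36x² + 63x. Remainder: −21x² − 35x + 45.
Step 6: lead(−21x² − 35x + 45) ÷ lead(D) = −21x² ÷ −3x² = 7. Subtract (7)·D = −21x² − 28x + 49. Remainder: −7x − 4.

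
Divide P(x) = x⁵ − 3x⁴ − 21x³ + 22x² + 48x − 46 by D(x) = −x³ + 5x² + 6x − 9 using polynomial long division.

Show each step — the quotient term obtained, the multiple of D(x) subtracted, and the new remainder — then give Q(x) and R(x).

Q(x) = −x² − 2x + 5; R(x) = −1

Step 1: lead(x⁵ − 3x⁴ − 21x³ + 22x² + 48x − 46) ÷ lead(D) = x⁵ ÷ −x³ = −x². Subtract (−x²)·D = x⁵ − 5x⁴ − 6x³ + 9x². Remainder: 2x⁴ − 15x³ + 13x² + 48x − 46.
Step 2: lead(2x⁴ − 15x³ + 13x² + 48x − 46) ÷ lead(D) = 2x⁴ ÷ −x³ = −2x. Subtract (−2x)·D = 2x⁴ − 10x³ − 12x² + 18x. Remainder: −5x³ + 25x² + 30x − 46.
Step 3: lead(−5x³ + 25x² + 30x − 46) ÷ lead(D) = −5x³ ÷ −x³ = 5. Subtract (5)·D = −5x³ + 25x² + 30x − 45. Remainder: −1.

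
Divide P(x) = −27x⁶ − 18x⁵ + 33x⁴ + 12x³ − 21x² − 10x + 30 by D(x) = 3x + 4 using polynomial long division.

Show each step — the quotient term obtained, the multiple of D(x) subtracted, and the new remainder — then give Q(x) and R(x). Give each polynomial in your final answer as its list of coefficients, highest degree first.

Q = [-9, 6, 3, 0, -7, 6]; R = [6]

Step 1: lead(−27x⁶ − 18x⁵ + 33x⁴ + 12x³ − 21x² − 10x + 30) ÷ lead(D) = −27x⁶ ÷ 3x = −9x⁵. Subtract (−9x⁵)·D = −27x⁶ − 36x⁵. Remainder: 18x⁵ + 33x⁴ + 12x³ − 21x² − 10x + 30.
Step 2: lead(18x⁵ + 33x⁴ + 12x³ − 21x² − 10x + 30) ÷ lead(D) = 18x⁵ ÷ 3x = 6x⁴. Subtract (6x⁴)·D = 18x⁵ + 24x⁴. Remainder: 9x⁴ + 12x³ − 21x² − 10x + 30.
Step 3: lead(9x⁴ + 12x³ − 21x² − 10x + 30) ÷ lead(D) = 9x⁴ ÷ 3x = 3x³. Subtract (3x³)·D = 9x⁴ + 12x³. Remainder: −21x² − 10x + 30.
Step 4: lead(−21x² − 10x + 30) ÷ lead(D) = −21x² ÷ 3x = −7x. Subtract (−7x)·D = −21x² − 28x. Remainder: 18x + 30.
Step 5: lead(18x + 30) ÷ lead(D) = 18x ÷ 3x = 6. Subtract (6)·D = 18x + 24. Remainder: 6.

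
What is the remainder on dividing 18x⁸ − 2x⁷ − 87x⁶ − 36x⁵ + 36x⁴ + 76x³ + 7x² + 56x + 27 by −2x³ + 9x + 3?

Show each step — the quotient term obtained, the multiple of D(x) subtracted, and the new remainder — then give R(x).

Step 1: lead(18x⁸ − 2x⁷ − 87x⁶ − 36x⁵ + 36x⁴ + 76x³ + 7x² + 56x + 27) ÷ lead(D) = 18x⁸ ÷ −2x³ = −9x⁵. Subtract (−9x⁵)·D = 18x⁸ − 81x⁶ − 27x⁵. Remainder: −2x⁷ − 6x⁶ − 9x⁵ + 36x⁴ + 76x³ + 7x² + 56x + 27.
Step 2: lead(−2x⁷ − 6x⁶ − 9x⁵ + 36x⁴ + 76x³ + 7x² + 56x + 27) ÷ lead(D) = −2x⁷ ÷ −2x³ = x⁴. Subtract (x⁴)·D = −2x⁷ + 9x⁵ + 3x⁴. Remainder: −6x⁶ − 18x⁵ + 33x⁴ + 76x³ + 7x² + 56x + 27.
Step 3: lead(−6x⁶ − 18x⁵ + 33x⁴ + 76x³ + 7x² + 56x + 27) ÷ lead(D) = −6x⁶ ÷ −2x³ = 3x³. Subtract (3x³)·D = −6x⁶ + 27x⁴ + 9x³. Remainder: −18x⁵ + 6x⁴ + 67x³ + 7x² + 56x + 27.
Step 4: lead(−18x⁵ + 6x⁴ + 67x³ + 7x² + 56x + 27) ÷ lead(D) = −18x⁵ ÷ −2x³ = 9x². Subtract (9x²)·D = −18x⁵ + 81x³ + 27x². Remainder: 6x⁴ − 14x³ − 20x² + 56x + 27.
Step 5: lead(6x⁴ − 14x³ − 20x² + 56x + 27) ÷ lead(D) = 6x⁴ ÷ −2x³ = −3x. Subtract (−3x)·D = 6x⁴ − 27x² − 9x. Remainder: −14x³ + 7x² + 65x + 27.
Step 6: lead(−14x³ + 7x² + 65x + 27) ÷ lead(D) = −14x³ ÷ −2x³ = 7. Subtract (7)·D = −14x³ + 63x + 21. Remainder: 7x² + 2x + 6.

R(x) = 7x² + 2x + 6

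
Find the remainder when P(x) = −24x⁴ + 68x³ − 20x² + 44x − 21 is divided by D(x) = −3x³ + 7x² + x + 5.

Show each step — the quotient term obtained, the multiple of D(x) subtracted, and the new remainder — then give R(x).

Step 1: lead(−24x⁴ + 68x³ − 20x² + 44x − 21) ÷ lead(D) = −24x⁴ ÷ −3x³ = 8x. Subtract (8x)·D = −24x⁴ + 56x³ + 8x² + 40x. Remainder: 12x³ − 28x² + 4x − 21.
Step 2: lead(12x³ − 28x² + 4x − 21) ÷ lead(D) = 12x³ ÷ −3x³ = −4. Subtract (−4)·D = 12x³ − 28x² − 4x − 20. Remainder: 8x − 1.

R(x) = 8x − 1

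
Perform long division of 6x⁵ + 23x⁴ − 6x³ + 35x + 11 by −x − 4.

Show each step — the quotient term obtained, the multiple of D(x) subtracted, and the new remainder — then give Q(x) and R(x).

Step 1: lead(6x⁵ + 23x⁴ − 6x³ + 35x + 11) ÷ lead(D) = 6x⁵ ÷ −x = −6x⁴. Subtract (−6x⁴)·D = 6x⁵ + 24x⁴. Remainder: −x⁴ − 6x³ + 35x + 11.
Step 2: lead(−x⁴ − 6x³ + 35x + 11) ÷ lead(D) = −x⁴ ÷ −x = x³. Subtract (x³)·D = −x⁴ − 4x³. Remainder: −2x³ + 35x + 11.
Step 3: lead(−2x³ + 35x + 11) ÷ lead(D) = −2x³ ÷ −x = 2x². Subtract (2x²)·D = −2x³ − 8x². Remainder: 8x² + 35x + 11.
Step 4: lead(8x² + 35x + 11) ÷ lead(D) = 8x² ÷ −x = −8x. Subtract (−8x)·D = 8x² + 32x. Remainder: 3x + 11.
Step 5: lead(3x + 11) ÷ lead(D) = 3x ÷ −x = −3. Subtract (−3)·D = 3x + 12. Remainder: −1.

Q(x) = −6x⁴ + x³ + 2x² − 8x − 3; R(x) = −1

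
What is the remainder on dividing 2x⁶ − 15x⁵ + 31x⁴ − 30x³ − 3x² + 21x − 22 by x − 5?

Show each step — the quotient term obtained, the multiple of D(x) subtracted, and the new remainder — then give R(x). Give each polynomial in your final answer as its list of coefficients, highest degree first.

Step 1: lead(2x⁶ − 15x⁵ + 31x⁴ − 30x³ − 3x² + 21x − 22) ÷ lead(D) = 2x⁶ ÷ x = 2x⁵. Subtract (2x⁵)·D = 2x⁶ − 10x⁵. Remainder: −5x⁵ + 31x⁴ − 30x³ − 3x² + 21x − 22.
Step 2: lead(−5x⁵ + 31x⁴ − 30x³ − 3x² + 21x − 22) ÷ lead(D) = −5x⁵ ÷ x = −5x⁴. Subtract (−5x⁴)·D = −5x⁵ + 25x⁴. Remainder: 6x⁴ − 30x³ − 3x² + 21x − 22.
Step 3: lead(6x⁴ − 30x³ − 3x² + 21x − 22) ÷ lead(D) = 6x⁴ ÷ x = 6x³. Subtract (6x³)·D = 6x⁴ − 30x³. Remainder: −3x² + 21x − 22.
Step 4: lead(−3x² + 21x − 22) ÷ lead(D) = −3x² ÷ x = −3x. Subtract (−3x)·D = −3x² + 15x. Remainder: 6x − 22.
Step 5: lead(6x − 22) ÷ lead(D) = 6x ÷ x = 6. Subtract (6)·D = 6x − 30. Remainder: 8.

R = [8]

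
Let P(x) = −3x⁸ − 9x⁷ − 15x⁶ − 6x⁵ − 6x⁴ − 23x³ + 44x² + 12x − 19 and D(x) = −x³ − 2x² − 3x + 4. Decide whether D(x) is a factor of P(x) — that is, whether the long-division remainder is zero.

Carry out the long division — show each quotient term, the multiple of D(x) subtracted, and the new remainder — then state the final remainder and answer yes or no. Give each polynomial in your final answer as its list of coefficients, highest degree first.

R = [-3], so D(x) is not a factor of P(x). no

Step 1: lead(−3x⁸ − 9x⁷ − 15x⁶ − 6x⁵ − 6x⁴ − 23x³ + 44x² + 12x − 19) ÷ lead(D) = −3x⁸ ÷ −x³ = 3x⁵. Subtract (3x⁵)·D = −3x⁸ − 6x⁷ − 9x⁶ + 12x⁵. Remainder: −3x⁷ − 6x⁶ − 18x⁵ − 6x⁴ − 23x³ + 44x² + 12x − 19.
Step 2: lead(−3x⁷ − 6x⁶ − 18x⁵ − 6x⁴ − 23x³ + 44x² + 12x − 19) ÷ lead(D) = −3x⁷ ÷ −x³ = 3x⁴. Subtract (3x⁴)·D = −3x⁷ − 6x⁶ − 9x⁵ + 12x⁴. Remainder: −9x⁵ − 18x⁴ − 23x³ + 44x² + 12x − 19.
Step 3: lead(−9x⁵ − 18x⁴ − 23x³ + 44x² + 12x − 19) ÷ lead(D) = −9x⁵ ÷ −x³ = 9x². Subtract (9x²)·D = −9x⁵ − 18x⁴ − 27x³ + 36x². Remainder: 4x³ + 8x² + 12x − 19.
Step 4: lead(4x³ + 8x² + 12x − 19) ÷ lead(D) = 4x³ ÷ −x³ = −4. Subtract (−4)·D = 4x³ + 8x² + 12x − 16. Remainder: −3.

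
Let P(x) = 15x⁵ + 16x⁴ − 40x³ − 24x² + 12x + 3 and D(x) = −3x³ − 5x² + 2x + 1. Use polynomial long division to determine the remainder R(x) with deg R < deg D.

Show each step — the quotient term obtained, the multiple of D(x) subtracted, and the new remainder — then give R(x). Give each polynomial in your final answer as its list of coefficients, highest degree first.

R = [-1, -2]

Step 1: lead(15x⁵ + 16x⁴ − 40x³ − 24x² + 12x + 3) ÷ lead(D) = 15x⁵ ÷ −3x³ = −5x². Subtract (−5x²)·D = 15x⁵ + 25x⁴ − 10x³ − 5x². Remainder: −9x⁴ − 30x³ − 19x² + 12x + 3.
Step 2: lead(−9x⁴ − 30x³ − 19x² + 12x + 3) ÷ lead(D) = −9x⁴ ÷ −3x³ = 3x. Subtract (3x)·D = −9x⁴ − 15x³ + 6x² + 3x. Remainder: −15x³ − 25x² + 9x + 3.
Step 3: lead(−15x³ − 25x² + 9x + 3) ÷ lead(D) = −15x³ ÷ −3x³ = 5. Subtract (5)·D = −15x³ − 25x² + 10x + 5. Remainder: −x − 2.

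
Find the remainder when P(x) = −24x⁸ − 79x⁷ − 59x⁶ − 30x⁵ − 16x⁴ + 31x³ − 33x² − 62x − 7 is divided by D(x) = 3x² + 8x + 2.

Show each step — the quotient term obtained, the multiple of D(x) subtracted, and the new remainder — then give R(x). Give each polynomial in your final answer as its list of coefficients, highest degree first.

R = [7]

Step 1: lead(−24x⁸ − 79x⁷ − 59x⁶ − 30x⁵ − 16x⁴ + 31x³ − 33x² − 62x − 7) ÷ lead(D) = −24x⁸ ÷ 3x² = −8x⁶. Subtract (−8x⁶)·D = −24x⁸ − 64x⁷ − 16x⁶. Remainder: −15x⁷ − 43x⁶ − 30x⁵ − 16x⁴ + 31x³ − 33x² − 62x − 7.
Step 2: lead(−15x⁷ − 43x⁶ − 30x⁵ − 16x⁴ + 31x³ − 33x² − 62x − 7) ÷ lead(D) = −15x⁷ ÷ 3x² = −5x⁵. Subtract (−5x⁵)·D = −15x⁷ − 40x⁶ − 10x⁵. Remainder: −3x⁶ − 20x⁵ − 16x⁴ + 31x³ − 33x² − 62x − 7.
Step 3: lead(−3x⁶ − 20x⁵ − 16x⁴ + 31x³ − 33x² − 62x − 7) ÷ lead(D) = −3x⁶ ÷ 3x² = −x⁴. Subtract (−x⁴)·D = −3x⁶ − 8x⁵ − 2x⁴. Remainder: −12x⁵ − 14x⁴ + 31x³ − 33x² − 62x − 7.
Step 4: lead(−12x⁵ − 14x⁴ + 31x³ − 33x² − 62x − 7) ÷ lead(D) = −12x⁵ ÷ 3x² = −4x³. Subtract (−4x³)·D = −12x⁵ − 32x⁴ − 8x³. Remainder: 18x⁴ + 39x³ − 33x² − 62x − 7.
Step 5: lead(18x⁴ + 39x³ − 33x² − 62x − 7) ÷ lead(D) = 18x⁴ ÷ 3x² = 6x². Subtract (6x²)·D = 18x⁴ + 48x³ + 12x². Remainder: −9x³ − 45x² − 62x − 7.
Step 6: lead(−9x³ − 45x² − 62x − 7) ÷ lead(D) = −9x³ ÷ 3x² = −3x. Subtract (−3x)·D = −9x³ − 24x² − 6x. Remainder: −21x² − 56x − 7.
Step 7: lead(−21x² − 56x − 7) ÷ lead(D) = −21x² ÷ 3x² = −7. Subtract (−7)·D = −21x² − 56x − 14. Remainder: 7.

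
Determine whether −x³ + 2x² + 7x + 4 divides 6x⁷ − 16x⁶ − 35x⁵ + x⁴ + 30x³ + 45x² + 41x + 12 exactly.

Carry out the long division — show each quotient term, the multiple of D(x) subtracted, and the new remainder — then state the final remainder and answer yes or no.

R(x) = 0, so D(x) is a factor of P(x). yes

Step 1: lead(6x⁷ − 16x⁶ − 35x⁵ + x⁴ + 30x³ + 45x² + 41x + 12) ÷ lead(D) = 6x⁷ ÷ −x³ = −6x⁴. Subtract (−6x⁴)·D = 6x⁷ − 12x⁶ − 42x⁵ − 24x⁴. Remainder: −4x⁶ + 7x⁵ + 25x⁴ + 30x³ + 45x² + 41x + 12.
Step 2: lead(−4x⁶ + 7x⁵ + 25x⁴ + 30x³ + 45x² + 41x + 12) ÷ lead(D) = −4x⁶ ÷ −x³ = 4x³. Subtract (4x³)·D = −4x⁶ + 8x⁵ + 28x⁴ + 16x³. Remainder: −x⁵ − 3x⁴ + 14x³ + 45x² + 41x + 12.
Step 3: lead(−x⁵ − 3x⁴ + 14x³ + 45x² + 41x + 12) ÷ lead(D) = −x⁵ ÷ −x³ = x². Subtract (x²)·D = −x⁵ + 2x⁴ + 7x³ + 4x². Remainder: −5x⁴ + 7x³ + 41x² + 41x + 12.
Step 4: lead(−5x⁴ + 7x³ + 41x² + 41x + 12) ÷ lead(D) = −5x⁴ ÷ −x³ = 5x. Subtract (5x)·D = −5x⁴ + 10x³ + 35x² + 20x. Remainder: −3x³ + 6x² + 21x + 12.
Step 5: lead(−3x³ + 6x² + 21x + 12) ÷ lead(D) = −3x³ ÷ −x³ = 3. Subtract (3)·D = −3x³ + 6x² + 21x + 12. Remainder: 0.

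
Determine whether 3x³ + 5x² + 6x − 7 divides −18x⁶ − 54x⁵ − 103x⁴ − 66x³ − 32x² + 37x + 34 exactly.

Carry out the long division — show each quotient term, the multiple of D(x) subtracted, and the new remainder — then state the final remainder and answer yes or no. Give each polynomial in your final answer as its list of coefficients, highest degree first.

R = [-9, 4, -1], so D(x) is not a factor of P(x). no

Step 1: lead(−18x⁶ − 54x⁵ − 103x⁴ − 66x³ − 32x² + 37x + 34) ÷ lead(D) = −18x⁶ ÷ 3x³ = −6x³. Subtract (−6x³)·D = −18x⁶ − 30x⁵ − 36x⁴ + 42x³. Remainder: −24x⁵ − 67x⁴ − 108x³ − 32x² + 37x + 34.
Step 2: lead(−24x⁵ − 67x⁴ − 108x³ − 32x² + 37x + 34) ÷ lead(D) = −24x⁵ ÷ 3x³ = −8x². Subtract (−8x²)·D = −24x⁵ − 40x⁴ − 48x³ + 56x². Remainder: −27x⁴ − 60x³ − 88x² + 37x + 34.
Step 3: lead(−27x⁴ − 60x³ − 88x² + 37x + 34) ÷ lead(D) = −27x⁴ ÷ 3x³ = −9x. Subtract (−9x)·D = −27x⁴ − 45x³ − 54x² + 63x. Remainder: −15x³ − 34x² − 26x + 34.
Step 4: lead(−15x³ − 34x² − 26x + 34) ÷ lead(D) = −15x³ ÷ 3x³ = −5. Subtract (−5)·D = −15x³ − 25x² − 30x + 35. Remainder: −9x² + 4x − 1.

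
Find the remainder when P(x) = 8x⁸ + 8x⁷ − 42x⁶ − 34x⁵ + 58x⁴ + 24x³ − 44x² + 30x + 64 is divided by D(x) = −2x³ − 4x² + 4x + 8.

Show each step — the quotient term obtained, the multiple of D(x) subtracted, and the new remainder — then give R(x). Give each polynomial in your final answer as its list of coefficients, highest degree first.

Step 1: lead(8x⁸ + 8x⁷ − 42x⁶ − 34x⁵ + 58x⁴ + 24x³ − 44x² + 30x + 64) ÷ lead(D) = 8x⁸ ÷ −2x³ = −4x⁵. Subtract (−4x⁵)·D = 8x⁸ + 16x⁷ − 16x⁶ − 32x⁵. Remainder: −8x⁷ − 26x⁶ − 2x⁵ + 58x⁴ + 24x³ − 44x² + 30x + 64.
Step 2: lead(−8x⁷ − 26x⁶ − 2x⁵ + 58x⁴ + 24x³ − 44x² + 30x + 64) ÷ lead(D) = −8x⁷ ÷ −2x³ = 4x⁴. Subtract (4x⁴)·D = −8x⁷ − 16x⁶ + 16x⁵ + 32x⁴. Remainder: −10x⁶ − 18x⁵ + 26x⁴ + 24x³ − 44x² + 30x + 64.
Step 3: lead(−10x⁶ − 18x⁵ + 26x⁴ + 24x³ − 44x² + 30x + 64) ÷ lead(D) = −10x⁶ ÷ −2x³ = 5x³. Subtract (5x³)·D = −10x⁶ − 20x⁵ + 20x⁴ + 40x³. Remainder: 2x⁵ + 6x⁴ − 16x³ − 44x² + 30x + 64.
Step 4: lead(2x⁵ + 6x⁴ − 16x³ − 44x² + 30x + 64) ÷ lead(D) = 2x⁵ ÷ −2x³ = −x². Subtract (−x²)·D = 2x⁵ + 4x⁴ − 4x³ − 8x². Remainder: 2x⁴ − 12x³ − 36x² + 30x + 64.
Step 5: lead(2x⁴ − 12x³ − 36x² + 30x + 64) ÷ lead(D) = 2x⁴ ÷ −2x³ = −x. Subtract (−x)·D = 2x⁴ + 4x³ − 4x² − 8x. Remainder: −16x³ − 32x² + 38x + 64.
Step 6: lead(−16x³ − 32x² + 38x + 64) ÷ lead(D) = −16x³ ÷ −2x³ = 8. Subtract (8)·D = −16x³ − 32x² + 32x + 64. Remainder: 6x.

R = [6, 0]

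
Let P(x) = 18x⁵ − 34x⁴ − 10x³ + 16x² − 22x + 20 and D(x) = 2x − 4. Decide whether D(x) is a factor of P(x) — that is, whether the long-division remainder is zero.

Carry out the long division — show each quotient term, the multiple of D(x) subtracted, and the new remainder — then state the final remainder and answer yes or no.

Step 1: lead(18x⁵ − 34x⁴ − 10x³ + 16x² − 22x + 20) ÷ lead(D) = 18x⁵ ÷ 2x = 9x⁴. Subtract (9x⁴)·D = 18x⁵ − 36x⁴. Remainder: 2x⁴ − 10x³ + 16x² − 22x + 20.
Step 2: lead(2x⁴ − 10x³ + 16x² − 22x + 20) ÷ lead(D) = 2x⁴ ÷ 2x = x³. Subtract (x³)·D = 2x⁴ − 4x³. Remainder: −6x³ + 16x² − 22x + 20.
Step 3: lead(−6x³ + 16x² − 22x + 20) ÷ lead(D) = −6x³ ÷ 2x = −3x². Subtract (−3x²)·D = −6x³ + 12x². Remainder: 4x² − 22x + 20.
Step 4: lead(4x² − 22x + 20) ÷ lead(D) = 4x² ÷ 2x = 2x. Subtract (2x)·D = 4x² − 8x. Remainder: −14x + 20.
Step 5: lead(−14x + 20) ÷ lead(D) = −14x ÷ 2x = −7. Subtract (−7)·D = −14x + 28. Remainder: −8.

R(x) = −8, so D(x) is not a factor of P(x). no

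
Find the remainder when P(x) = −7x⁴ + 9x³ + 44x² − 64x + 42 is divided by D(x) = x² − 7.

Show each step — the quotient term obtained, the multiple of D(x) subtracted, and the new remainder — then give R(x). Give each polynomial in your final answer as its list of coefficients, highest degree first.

R = [-1, 7]

Step 1: lead(−7x⁴ + 9x³ + 44x² − 64x + 42) ÷ lead(D) = −7x⁴ ÷ x² = −7x². Subtract (−7x²)·D = −7x⁴ + 49x². Remainder: 9x³ − 5x² − 64x + 42.
Step 2: lead(9x³ − 5x² − 64x + 42) ÷ lead(D) = 9x³ ÷ x² = 9x. Subtract (9x)·D = 9x³ − 63x. Remainder: −5x² − x + 42.
Step 3: lead(−5x² − x + 42) ÷ lead(D) = −5x² ÷ x² = −5. Subtract (−5)·D = −5x² + 35. Remainder: −x + 7.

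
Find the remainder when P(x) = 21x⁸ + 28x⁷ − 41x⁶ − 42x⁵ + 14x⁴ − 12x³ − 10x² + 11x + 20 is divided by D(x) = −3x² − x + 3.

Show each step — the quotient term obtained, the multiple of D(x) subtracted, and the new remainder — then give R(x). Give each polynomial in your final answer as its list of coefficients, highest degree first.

R = [-6, 8]

Step 1: lead(21x⁸ + 28x⁷ − 41x⁶ − 42x⁵ + 14x⁴ − 12x³ − 10x² + 11x + 20) ÷ lead(D) = 21x⁸ ÷ −3x² = −7x⁶. Subtract (−7x⁶)·D = 21x⁸ + 7x⁷ − 21x⁶. Remainder: 21x⁷ − 20x⁶ − 42x⁵ + 14x⁴ − 12x³ − 10x² + 11x + 20.
Step 2: lead(21x⁷ − 20x⁶ − 42x⁵ + 14x⁴ − 12x³ − 10x² + 11x + 20) ÷ lead(D) = 21x⁷ ÷ −3x² = −7x⁵. Subtract (−7x⁵)·D = 21x⁷ + 7x⁶ − 21x⁵. Remainder: −27x⁶ − 21x⁵ + 14x⁴ − 12x³ − 10x² + 11x + 20.
Step 3: lead(−27x⁶ − 21x⁵ + 14x⁴ − 12x³ − 10x² + 11x + 20) ÷ lead(D) = −27x⁶ ÷ −3x² = 9x⁴. Subtract (9x⁴)·D = −27x⁶ − 9x⁵ + 27x⁴. Remainder: −12x⁵ − 13x⁴ − 12x³ − 10x² + 11x + 20.
Step 4: lead(−12x⁵ − 13x⁴ − 12x³ − 10x² + 11x + 20) ÷ lead(D) = −12x⁵ ÷ −3x² = 4x³. Subtract (4x³)·D = −12x⁵ − 4x⁴ + 12x³. Remainder: −9x⁴ − 24x³ − 10x² + 11x + 20.
Step 5: lead(−9x⁴ − 24x³ − 10x² + 11x + 20) ÷ lead(D) = −9x⁴ ÷ −3x² = 3x². Subtract (3x²)·D = −9x⁴ − 3x³ + 9x². Remainder: −21x³ − 19x² + 11x + 20.
Step 6: lead(−21x³ − 19x² + 11x + 20) ÷ lead(D) = −21x³ ÷ −3x² = 7x. Subtract (7x)·D = −21x³ − 7x² + 21x. Remainder: −12x² − 10x + 20.
Step 7: lead(−12x² − 10x + 20) ÷ lead(D) = −12x² ÷ −3x² = 4. Subtract (4)·D = −12x² − 4x + 12. Remainder: −6x + 8.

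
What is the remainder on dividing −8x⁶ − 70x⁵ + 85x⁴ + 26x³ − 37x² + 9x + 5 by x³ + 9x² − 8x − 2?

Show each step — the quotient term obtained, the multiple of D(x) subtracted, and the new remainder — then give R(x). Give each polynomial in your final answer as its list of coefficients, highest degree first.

Step 1: lead(−8x⁶ − 70x⁵ + 85x⁴ + 26x³ − 37x² + 9x + 5) ÷ lead(D) = −8x⁶ ÷ x³ = −8x³. Subtract (−8x³)·D = −8x⁶ − 72x⁵ + 64x⁴ + 16x³. Remainder: 2x⁵ + 21x⁴ + 10x³ − 37x² + 9x + 5.
Step 2: lead(2x⁵ + 21x⁴ + 10x³ − 37x² + 9x + 5) ÷ lead(D) = 2x⁵ ÷ x³ = 2x². Subtract (2x²)·D = 2x⁵ + 18x⁴ − 16x³ − 4x². Remainder: 3x⁴ + 26x³ − 33x² + 9x + 5.
Step 3: lead(3x⁴ + 26x³ − 33x² + 9x + 5) ÷ lead(D) = 3x⁴ ÷ x³ = 3x. Subtract (3x)·D = 3x⁴ + 27x³ − 24x² − 6x. Remainder: −x³ − 9x² + 15x + 5.
Step 4: lead(−x³ − 9x² + 15x + 5) ÷ lead(D) = −x³ ÷ x³ = −1. Subtract (−1)·D = −x³ − 9x² + 8x + 2. Remainder: 7x + 3.

R = [7, 3]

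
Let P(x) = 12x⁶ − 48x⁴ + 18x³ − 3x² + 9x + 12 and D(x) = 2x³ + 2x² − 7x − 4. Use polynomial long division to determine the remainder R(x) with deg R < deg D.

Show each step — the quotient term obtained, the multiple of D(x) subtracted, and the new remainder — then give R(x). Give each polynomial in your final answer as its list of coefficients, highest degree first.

R = [0]

Step 1: lead(12x⁶ − 48x⁴ + 18x³ − 3x² + 9x + 12) ÷ lead(D) = 12x⁶ ÷ 2x³ = 6x³. Subtract (6x³)·D = 12x⁶ + 12x⁵ − 42x⁴ − 24x³. Remainder: −12x⁵ − 6x⁴ + 42x³ − 3x² + 9x + 12.
Step 2: lead(−12x⁵ − 6x⁴ + 42x³ − 3x² + 9x + 12) ÷ lead(D) = −12x⁵ ÷ 2x³ = −6x². Subtract (−6x²)·D = −12x⁵ − 12x⁴ + 42x³ + 24x². Remainder: 6x⁴ − 27x² + 9x + 12.
Step 3: lead(6x⁴ − 27x² + 9x + 12) ÷ lead(D) = 6x⁴ ÷ 2x³ = 3x. Subtract (3x)·D = 6x⁴ + 6x³ − 21x² − 12x. Remainder: −6x³ − 6x² + 21x + 12.
Step 4: lead(−6x³ − 6x² + 21x + 12) ÷ lead(D) = −6x³ ÷ 2x³ = −3. Subtract (−3)·D = −6x³ − 6x² + 21x + 12. Remainder: 0.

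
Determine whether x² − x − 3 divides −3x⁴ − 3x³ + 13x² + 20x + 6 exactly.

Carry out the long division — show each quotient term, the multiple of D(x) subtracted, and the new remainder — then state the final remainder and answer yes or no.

R(x) = 0, so D(x) is a factor of P(x). yes

Step 1: lead(−3x⁴ − 3x³ + 13x² + 20x + 6) ÷ lead(D) = −3x⁴ ÷ x² = −3x². Subtract (−3x²)·D = −3x⁴ + 3x³ + 9x². Remainder: −6x³ + 4x² + 20x + 6.
Step 2: lead(−6x³ + 4x² + 20x + 6) ÷ lead(D) = −6x³ ÷ x² = −6x. Subtract (−6x)·D = −6x³ + 6x² + 18x. Remainder: −2x² + 2x + 6.
Step 3: lead(−2x² + 2x + 6) ÷ lead(D) = −2x² ÷ x² = −2. Subtract (−2)·D = −2x² + 2x + 6. Remainder: 0.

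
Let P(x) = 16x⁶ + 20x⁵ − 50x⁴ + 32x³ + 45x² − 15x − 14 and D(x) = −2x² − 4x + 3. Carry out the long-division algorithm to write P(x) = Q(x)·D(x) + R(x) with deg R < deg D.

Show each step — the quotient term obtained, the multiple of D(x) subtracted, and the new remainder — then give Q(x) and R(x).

Step 1: lead(16x⁶ + 20x⁵ − 50x⁴ + 32x³ + 45x² − 15x − 14) ÷ lead(D) = 16x⁶ ÷ −2x² = −8x⁴. Subtract (−8x⁴)·D = 16x⁶ + 32x⁵ − 24x⁴. Remainder: −12x⁵ − 26x⁴ + 32x³ + 45x² − 15x − 14.
Step 2: lead(−12x⁵ − 26x⁴ + 32x³ + 45x² − 15x − 14) ÷ lead(D) = −12x⁵ ÷ −2x² = 6x³. Subtract (6x³)·D = −12x⁵ − 24x⁴ + 18x³. Remainder: −2x⁴ + 14x³ + 45x² − 15x − 14.
Step 3: lead(−2x⁴ + 14x³ + 45x² − 15x − 14) ÷ lead(D) = −2x⁴ ÷ −2x² = x². Subtract (x²)·D = −2x⁴ − 4x³ + 3x². Remainder: 18x³ + 42x² − 15x − 14.
Step 4: lead(18x³ + 42x² − 15x − 14) ÷ lead(D) = 18x³ ÷ −2x² = −9x. Subtract (−9x)·D = 18x³ + 36x² − 27x. Remainder: 6x² + 12x − 14.
Step 5: lead(6x² + 12x − 14) ÷ lead(D) = 6x² ÷ −2x² = −3. Subtract (−3)·D = 6x² + 12x − 9. Remainder: −5.

Q(x) = −8x⁴ + 6x³ + x² − 9x − 3; R(x) = −5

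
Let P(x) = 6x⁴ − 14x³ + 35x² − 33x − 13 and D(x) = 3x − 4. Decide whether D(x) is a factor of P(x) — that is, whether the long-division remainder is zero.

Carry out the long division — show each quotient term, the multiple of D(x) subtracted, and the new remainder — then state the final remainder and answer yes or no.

R(x) = −9, so D(x) is not a factor of P(x). no

Step 1: lead(6x⁴ − 14x³ + 35x² − 33x − 13) ÷ lead(D) = 6x⁴ ÷ 3x = 2x³. Subtract (2x³)·D = 6x⁴ − 8x³. Remainder: −6x³ + 35x² − 33x − 13.
Step 2: lead(−6x³ + 35x² − 33x − 13) ÷ lead(D) = −6x³ ÷ 3x = −2x². Subtract (−2x²)·D = −6x³ + 8x². Remainder: 27x² − 33x − 13.
Step 3: lead(27x² − 33x − 13) ÷ lead(D) = 27x² ÷ 3x = 9x. Subtract (9x)·D = 27x² − 36x. Remainder: 3x − 13.
Step 4: lead(3x − 13) ÷ lead(D) = 3x ÷ 3x = 1. Subtract (1)·D = 3x − 4. Remainder: −9.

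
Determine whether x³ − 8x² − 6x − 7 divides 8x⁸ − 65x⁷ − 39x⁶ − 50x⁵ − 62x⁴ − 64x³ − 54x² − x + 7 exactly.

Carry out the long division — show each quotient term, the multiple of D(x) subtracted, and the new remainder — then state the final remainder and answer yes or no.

Step 1: lead(8x⁸ − 65x⁷ − 39x⁶ − 50x⁵ − 62x⁴ − 64x³ − 54x² − x + 7) ÷ lead(D) = 8x⁸ ÷ x³ = 8x⁵. Subtract (8x⁵)·D = 8x⁸ − 64x⁷ − 48x⁶ − 56x⁵. Remainder: −x⁷ + 9x⁶ + 6x⁵ − 62x⁴ − 64x³ − 54x² − x + 7.
Step 2: lead(−x⁷ + 9x⁶ + 6x⁵ − 62x⁴ − 64x³ − 54x² − x + 7) ÷ lead(D) = −x⁷ ÷ x³ = −x⁴. Subtract (−x⁴)·D = −x⁷ + 8x⁶ + 6x⁵ + 7x⁴. Remainder: x⁶ − 69x⁴ − 64x³ − 54x² − x + 7.
Step 3: lead(x⁶ − 69x⁴ − 64x³ − 54x² − x + 7) ÷ lead(D) = x⁶ ÷ x³ = x³. Subtract (x³)·D = x⁶ − 8x⁵ − 6x⁴ − 7x³. Remainder: 8x⁵ − 63x⁴ − 57x³ − 54x² − x + 7.
Step 4: lead(8x⁵ − 63x⁴ − 57x³ − 54x² − x + 7) ÷ lead(D) = 8x⁵ ÷ x³ = 8x². Subtract (8x²)·D = 8x⁵ − 64x⁴ − 48x³ − 56x². Remainder: x⁴ − 9x³ + 2x² − x + 7.
Step 5: lead(x⁴ − 9x³ + 2x² − x + 7) ÷ lead(D) = x⁴ ÷ x³ = x. Subtract (x)·D = x⁴ − 8x³ − 6x² − 7x. Remainder: −x³ + 8x² + 6x + 7.
Step 6: lead(−x³ + 8x² + 6x + 7) ÷ lead(D) = −x³ ÷ x³ = −1. Subtract (−1)·D = −x³ + 8x² + 6x + 7. Remainder: 0.

R(x) = 0, so D(x) is a factor of P(x). yes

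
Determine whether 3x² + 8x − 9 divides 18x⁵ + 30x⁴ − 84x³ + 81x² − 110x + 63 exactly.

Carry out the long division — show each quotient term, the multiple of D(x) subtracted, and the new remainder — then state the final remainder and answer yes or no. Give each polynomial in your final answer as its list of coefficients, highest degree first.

R = [0], so D(x) is a factor of P(x). yes

Step 1: lead(18x⁵ + 30x⁴ − 84x³ + 81x² − 110x + 63) ÷ lead(D) = 18x⁵ ÷ 3x² = 6x³. Subtract (6x³)·D = 18x⁵ + 48x⁴ − 54x³. Remainder: −18x⁴ − 30x³ + 81x² − 110x + 63.
Step 2: lead(−18x⁴ − 30x³ + 81x² − 110x + 63) ÷ lead(D) = −18x⁴ ÷ 3x² = −6x². Subtract (−6x²)·D = −18x⁴ − 48x³ + 54x². Remainder: 18x³ + 27x² − 110x + 63.
Step 3: lead(18x³ + 27x² − 110x + 63) ÷ lead(D) = 18x³ ÷ 3x² = 6x. Subtract (6x)·D = 18x³ + 48x² − 54x. Remainder: −21x² − 56x + 63.
Step 4: lead(−21x² − 56x + 63) ÷ lead(D) = −21x² ÷ 3x² = −7. Subtract (−7)·D = −21x² − 56x + 63. Remainder: 0.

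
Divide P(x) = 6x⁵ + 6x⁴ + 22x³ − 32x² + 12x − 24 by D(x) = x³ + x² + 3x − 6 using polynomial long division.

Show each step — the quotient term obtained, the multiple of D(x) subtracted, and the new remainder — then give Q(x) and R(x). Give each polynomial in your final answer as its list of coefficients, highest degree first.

Q = [6, 0, 4]; R = [0]

Step 1: lead(6x⁵ + 6x⁴ + 22x³ − 32x² + 12x − 24) ÷ lead(D) = 6x⁵ ÷ x³ = 6x². Subtract (6x²)·D = 6x⁵ + 6x⁴ + 18x³ − 36x². Remainder: 4x³ + 4x² + 12x − 24.
Step 2: lead(4x³ + 4x² + 12x − 24) ÷ lead(D) = 4x³ ÷ x³ = 4. Subtract (4)·D = 4x³ + 4x² + 12x − 24. Remainder: 0.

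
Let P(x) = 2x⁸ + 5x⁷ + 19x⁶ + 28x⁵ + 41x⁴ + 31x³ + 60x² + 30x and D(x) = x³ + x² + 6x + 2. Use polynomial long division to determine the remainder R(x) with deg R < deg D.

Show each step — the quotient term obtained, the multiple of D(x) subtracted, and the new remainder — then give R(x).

R(x) = −4

Step 1: lead(2x⁸ + 5x⁷ + 19x⁶ + 28x⁵ + 41x⁴ + 31x³ + 60x² + 30x) ÷ lead(D) = 2x⁸ ÷ x³ = 2x⁵. Subtract (2x⁵)·D = 2x⁸ + 2x⁷ + 12x⁶ + 4x⁵. Remainder: 3x⁷ + 7x⁶ + 24x⁵ + 41x⁴ + 31x³ + 60x² + 30x.
Step 2: lead(3x⁷ + 7x⁶ + 24x⁵ + 41x⁴ + 31x³ + 60x² + 30x) ÷ lead(D) = 3x⁷ ÷ x³ = 3x⁴. Subtract (3x⁴)·D = 3x⁷ + 3x⁶ + 18x⁵ + 6x⁴. Remainder: 4x⁶ + 6x⁵ + 35x⁴ + 31x³ + 60x² + 30x.
Step 3: lead(4x⁶ + 6x⁵ + 35x⁴ + 31x³ + 60x² + 30x) ÷ lead(D) = 4x⁶ ÷ x³ = 4x³. Subtract (4x³)·D = 4x⁶ + 4x⁵ + 24x⁴ + 8x³. Remainder: 2x⁵ + 11x⁴ + 23x³ + 60x² + 30x.
Step 4: lead(2x⁵ + 11x⁴ + 23x³ + 60x² + 30x) ÷ lead(D) = 2x⁵ ÷ x³ = 2x². Subtract (2x²)·D = 2x⁵ + 2x⁴ + 12x³ + 4x². Remainder: 9x⁴ + 11x³ + 56x² + 30x.
Step 5: lead(9x⁴ + 11x³ + 56x² + 30x) ÷ lead(D) = 9x⁴ ÷ x³ = 9x. Subtract (9x)·D = 9x⁴ + 9x³ + 54x² + 18x. Remainder: 2x³ + 2x² + 12x.
Step 6: lead(2x³ + 2x² + 12x) ÷ lead(D) = 2x³ ÷ x³ = 2. Subtract (2)·D = 2x³ + 2x² + 12x + 4. Remainder: −4.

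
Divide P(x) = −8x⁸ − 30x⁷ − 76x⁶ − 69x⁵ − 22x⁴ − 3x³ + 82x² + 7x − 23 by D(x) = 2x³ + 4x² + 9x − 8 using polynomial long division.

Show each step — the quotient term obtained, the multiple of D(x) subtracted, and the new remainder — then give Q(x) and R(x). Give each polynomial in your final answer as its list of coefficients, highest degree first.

Step 1: lead(−8x⁸ − 30x⁷ − 76x⁶ − 69x⁵ − 22x⁴ − 3x³ + 82x² + 7x − 23) ÷ lead(D) = −8x⁸ ÷ 2x³ = −4x⁵. Subtract (−4x⁵)·D = −8x⁸ − 16x⁷ − 36x⁶ + 32x⁵. Remainder: −14x⁷ − 40x⁶ − 101x⁵ − 22x⁴ − 3x³ + 82x² + 7x − 23.
Step 2: lead(−14x⁷ − 40x⁶ − 101x⁵ − 22x⁴ − 3x³ + 82x² + 7x − 23) ÷ lead(D) = −14x⁷ ÷ 2x³ = −7x⁴. Subtract (−7x⁴)·D = −14x⁷ − 28x⁶ − 63x⁵ + 56x⁴. Remainder: −12x⁶ − 38x⁵ − 78x⁴ − 3x³ + 82x² + 7x − 23.
Step 3: lead(−12x⁶ − 38x⁵ − 78x⁴ − 3x³ + 82x² + 7x − 23) ÷ lead(D) = −12x⁶ ÷ 2x³ = −6x³. Subtract (−6x³)·D = −12x⁶ − 24x⁵ − 54x⁴ + 48x³. Remainder: −14x⁵ − 24x⁴ − 51x³ + 82x² + 7x − 23.
Step 4: lead(−14x⁵ − 24x⁴ − 51x³ + 82x² + 7x − 23) ÷ lead(D) = −14x⁵ ÷ 2x³ = −7x². Subtract (−7x²)·D = −14x⁵ − 28x⁴ − 63x³ + 56x². Remainder: 4x⁴ + 12x³ + 26x² + 7x − 23.
Step 5: lead(4x⁴ + 12x³ + 26x² + 7x − 23) ÷ lead(D) = 4x⁴ ÷ 2x³ = 2x. Subtract (2x)·D = 4x⁴ + 8x³ + 18x² − 16x. Remainder: 4x³ + 8x² + 23x − 23.
Step 6: lead(4x³ + 8x² + 23x − 23) ÷ lead(D) = 4x³ ÷ 2x³ = 2. Subtract (2)·D = 4x³ + 8x² + 18x − 16. Remainder: 5x − 7.

Q = [-4, -7, -6, -7, 2, 2]; R = [5, -7]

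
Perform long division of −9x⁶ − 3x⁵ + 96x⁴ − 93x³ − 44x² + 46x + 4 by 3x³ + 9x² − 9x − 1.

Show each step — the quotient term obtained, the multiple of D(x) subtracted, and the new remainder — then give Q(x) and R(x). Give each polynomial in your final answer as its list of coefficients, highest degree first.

Q = [-3, 8, -1, -5]; R = [-1]

Step 1: lead(−9x⁶ − 3x⁵ + 96x⁴ − 93x³ − 44x² + 46x + 4) ÷ lead(D) = −9x⁶ ÷ 3x³ = −3x³. Subtract (−3x³)·D = −9x⁶ − 27x⁵ + 27x⁴ + 3x³. Remainder: 24x⁵ + 69x⁴ − 96x³ − 44x² + 46x + 4.
Step 2: lead(24x⁵ + 69x⁴ − 96x³ − 44x² + 46x + 4) ÷ lead(D) = 24x⁵ ÷ 3x³ = 8x². Subtract (8x²)·D = 24x⁵ + 72x⁴ − 72x³ − 8x². Remainder: −3x⁴ − 24x³ − 36x² + 46x + 4.
Step 3: lead(−3x⁴ − 24x³ − 36x² + 46x + 4) ÷ lead(D) = −3x⁴ ÷ 3x³ = −x. Subtract (−x)·D = −3x⁴ − 9x³ + 9x² + x. Remainder: −15x³ − 45x² + 45x + 4.
Step 4: lead(−15x³ − 45x² + 45x + 4) ÷ lead(D) = −15x³ ÷ 3x³ = −5. Subtract (−5)·D = −15x³ − 45x² + 45x + 5. Remainder: −1.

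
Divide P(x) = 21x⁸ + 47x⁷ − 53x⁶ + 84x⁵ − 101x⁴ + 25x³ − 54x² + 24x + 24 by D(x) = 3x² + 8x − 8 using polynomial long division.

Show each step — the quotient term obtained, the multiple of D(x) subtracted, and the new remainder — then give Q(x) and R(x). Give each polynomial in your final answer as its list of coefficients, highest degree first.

Step 1: lead(21x⁸ + 47x⁷ − 53x⁶ + 84x⁵ − 101x⁴ + 25x³ − 54x² + 24x + 24) ÷ lead(D) = 21x⁸ ÷ 3x² = 7x⁶. Subtract (7x⁶)·D = 21x⁸ + 56x⁷ − 56x⁶. Remainder: −9x⁷ + 3x⁶ + 84x⁵ − 101x⁴ + 25x³ − 54x² + 24x + 24.
Step 2: lead(−9x⁷ + 3x⁶ + 84x⁵ − 101x⁴ + 25x³ − 54x² + 24x + 24) ÷ lead(D) = −9x⁷ ÷ 3x² = −3x⁵. Subtract (−3x⁵)·D = −9x⁷ − 24x⁶ + 24x⁵. Remainder: 27x⁶ + 60x⁵ − 101x⁴ + 25x³ − 54x² + 24x + 24.
Step 3: lead(27x⁶ + 60x⁵ − 101x⁴ + 25x³ − 54x² + 24x + 24) ÷ lead(D) = 27x⁶ ÷ 3x² = 9x⁴. Subtract (9x⁴)·D = 27x⁶ + 72x⁵ − 72x⁴. Remainder: −12x⁵ − 29x⁴ + 25x³ − 54x² + 24x + 24.
Step 4: lead(−12x⁵ − 29x⁴ + 25x³ − 54x² + 24x + 24) ÷ lead(D) = −12x⁵ ÷ 3x² = −4x³. Subtract (−4x³)·D = −12x⁵ − 32x⁴ + 32x³. Remainder: 3x⁴ − 7x³ − 54x² + 24x + 24.
Step 5: lead(3x⁴ − 7x³ − 54x² + 24x + 24) ÷ lead(D) = 3x⁴ ÷ 3x² = x². Subtract (x²)·D = 3x⁴ + 8x³ − 8x². Remainder: −15x³ − 46x² + 24x + 24.
Step 6: lead(−15x³ − 46x² + 24x + 24) ÷ lead(D) = −15x³ ÷ 3x² = −5x. Subtract (−5x)·D = −15x³ − 40x² + 40x. Remainder: −6x² − 16x + 24.
Step 7: lead(−6x² − 16x + 24) ÷ lead(D) = −6x² ÷ 3x² = −2. Subtract (−2)·D = −6x² − 16x + 16. Remainder: 8.

Q = [7, -3, 9, -4, 1, -5, -2]; R = [8]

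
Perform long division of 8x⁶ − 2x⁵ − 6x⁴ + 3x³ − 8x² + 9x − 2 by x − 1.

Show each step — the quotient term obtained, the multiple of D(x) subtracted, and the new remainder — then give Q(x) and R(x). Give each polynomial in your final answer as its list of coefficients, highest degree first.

Step 1: lead(8x⁶ − 2x⁵ − 6x⁴ + 3x³ − 8x² + 9x − 2) ÷ lead(D) = 8x⁶ ÷ x = 8x⁵. Subtract (8x⁵)·D = 8x⁶ − 8x⁵. Remainder: 6x⁵ − 6x⁴ + 3x³ − 8x² + 9x − 2.
Step 2: lead(6x⁵ − 6x⁴ + 3x³ − 8x² + 9x − 2) ÷ lead(D) = 6x⁵ ÷ x = 6x⁴. Subtract (6x⁴)·D = 6x⁵ − 6x⁴. Remainder: 3x³ − 8x² + 9x − 2.
Step 3: lead(3x³ − 8x² + 9x − 2) ÷ lead(D) = 3x³ ÷ x = 3x². Subtract (3x²)·D = 3x³ − 3x². Remainder: −5x² + 9x − 2.
Step 4: lead(−5x² + 9x − 2) ÷ lead(D) = −5x² ÷ x = −5x. Subtract (−5x)·D = −5x² + 5x. Remainder: 4x − 2.
Step 5: lead(4x − 2) ÷ lead(D) = 4x ÷ x = 4. Subtract (4)·D = 4x − 4. Remainder: 2.

Q = [8, 6, 0, 3, -5, 4]; R = [2]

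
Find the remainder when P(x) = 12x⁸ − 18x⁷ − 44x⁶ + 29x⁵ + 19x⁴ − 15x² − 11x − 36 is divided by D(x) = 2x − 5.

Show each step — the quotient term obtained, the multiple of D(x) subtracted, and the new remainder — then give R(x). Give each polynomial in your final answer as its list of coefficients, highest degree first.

R = [-1]

Step 1: lead(12x⁸ − 18x⁷ − 44x⁶ + 29x⁵ + 19x⁴ − 15x² − 11x − 36) ÷ lead(D) = 12x⁸ ÷ 2x = 6x⁷. Subtract (6x⁷)·D = 12x⁸ − 30x⁷. Remainder: 12x⁷ − 44x⁶ + 29x⁵ + 19x⁴ − 15x² − 11x − 36.
Step 2: lead(12x⁷ − 44x⁶ + 29x⁵ + 19x⁴ − 15x² − 11x − 36) ÷ lead(D) = 12x⁷ ÷ 2x = 6x⁶. Subtract (6x⁶)·D = 12x⁷ − 30x⁶. Remainder: −14x⁶ + 29x⁵ + 19x⁴ − 15x² − 11x − 36.
Step 3: lead(−14x⁶ + 29x⁵ + 19x⁴ − 15x² − 11x − 36) ÷ lead(D) = −14x⁶ ÷ 2x = −7x⁵. Subtract (−7x⁵)·D = −14x⁶ + 35x⁵. Remainder: −6x⁵ + 19x⁴ − 15x² − 11x − 36.
Step 4: lead(−6x⁵ + 19x⁴ − 15x² − 11x − 36) ÷ lead(D) = −6x⁵ ÷ 2x = −3x⁴. Subtract (−3x⁴)·D = −6x⁵ + 15x⁴. Remainder: 4x⁴ − 15x² − 11x − 36.
Step 5: lead(4x⁴ − 15x² − 11x − 36) ÷ lead(D) = 4x⁴ ÷ 2x = 2x³. Subtract (2x³)·D = 4x⁴ − 10x³. Remainder: 10x³ − 15x² − 11x − 36.
Step 6: lead(10x³ − 15x² − 11x − 36) ÷ lead(D) = 10x³ ÷ 2x = 5x². Subtract (5x²)·D = 10x³ − 25x². Remainder: 10x² − 11x − 36.
Step 7: lead(10x² − 11x − 36) ÷ lead(D) = 10x² ÷ 2x = 5x. Subtract (5x)·D = 10x² − 25x. Remainder: 14x − 36.
Step 8: lead(14x − 36) ÷ lead(D) = 14x ÷ 2x = 7. Subtract (7)·D = 14x − 35. Remainder: −1.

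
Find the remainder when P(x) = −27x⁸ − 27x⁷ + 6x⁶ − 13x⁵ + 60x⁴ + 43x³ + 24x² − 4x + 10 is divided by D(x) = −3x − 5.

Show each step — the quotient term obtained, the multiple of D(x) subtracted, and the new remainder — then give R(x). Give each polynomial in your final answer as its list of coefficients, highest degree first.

R = [0]

Step 1: lead(−27x⁸ − 27x⁷ + 6x⁶ − 13x⁵ + 60x⁴ + 43x³ + 24x² − 4x + 10) ÷ lead(D) = −27x⁸ ÷ −3x = 9x⁷. Subtract (9x⁷)·D = −27x⁸ − 45x⁷. Remainder: 18x⁷ + 6x⁶ − 13x⁵ + 60x⁴ + 43x³ + 24x² − 4x + 10.
Step 2: lead(18x⁷ + 6x⁶ − 13x⁵ + 60x⁴ + 43x³ + 24x² − 4x + 10) ÷ lead(D) = 18x⁷ ÷ −3x = −6x⁶. Subtract (−6x⁶)·D = 18x⁷ + 30x⁶. Remainder: −24x⁶ − 13x⁵ + 60x⁴ + 43x³ + 24x² − 4x + 10.
Step 3: lead(−24x⁶ − 13x⁵ + 60x⁴ + 43x³ + 24x² − 4x + 10) ÷ lead(D) = −24x⁶ ÷ −3x = 8x⁵. Subtract (8x⁵)·D = −24x⁶ − 40x⁵. Remainder: 27x⁵ + 60x⁴ + 43x³ + 24x² − 4x + 10.
Step 4: lead(27x⁵ + 60x⁴ + 43x³ + 24x² − 4x + 10) ÷ lead(D) = 27x⁵ ÷ −3x = −9x⁴. Subtract (−9x⁴)·D = 27x⁵ + 45x⁴. Remainder: 15x⁴ + 43x³ + 24x² − 4x + 10.
Step 5: lead(15x⁴ + 43x³ + 24x² − 4x + 10) ÷ lead(D) = 15x⁴ ÷ −3x = −5x³. Subtract (−5x³)·D = 15x⁴ + 25x³. Remainder: 18x³ + 24x² − 4x + 10.
Step 6: lead(18x³ + 24x² − 4x + 10) ÷ lead(D) = 18x³ ÷ −3x = −6x². Subtract (−6x²)·D = 18x³ + 30x². Remainder: −6x² − 4x + 10.
Step 7: lead(−6x² − 4x + 10) ÷ lead(D) = −6x² ÷ −3x = 2x. Subtract (2x)·D = −6x² − 10x. Remainder: 6x + 10.
Step 8: lead(6x + 10) ÷ lead(D) = 6x ÷ −3x = −2. Subtract (−2)·D = 6x + 10. Remainder: 0.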